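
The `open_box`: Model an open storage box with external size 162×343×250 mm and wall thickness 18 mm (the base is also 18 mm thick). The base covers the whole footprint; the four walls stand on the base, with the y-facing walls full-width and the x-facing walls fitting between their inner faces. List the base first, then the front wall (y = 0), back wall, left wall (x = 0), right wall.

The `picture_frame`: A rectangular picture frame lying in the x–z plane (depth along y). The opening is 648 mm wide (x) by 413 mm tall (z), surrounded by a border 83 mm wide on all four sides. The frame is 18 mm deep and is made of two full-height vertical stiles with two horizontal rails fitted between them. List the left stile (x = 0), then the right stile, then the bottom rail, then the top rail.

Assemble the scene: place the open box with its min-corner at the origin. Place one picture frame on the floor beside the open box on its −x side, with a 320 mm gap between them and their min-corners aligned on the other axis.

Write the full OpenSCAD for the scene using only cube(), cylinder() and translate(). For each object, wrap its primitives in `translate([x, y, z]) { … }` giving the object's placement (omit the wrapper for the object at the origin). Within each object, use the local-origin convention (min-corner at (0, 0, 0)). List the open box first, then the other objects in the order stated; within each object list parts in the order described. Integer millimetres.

cube([162, 343, 18]);
translate([0, 0, 18]) cube([162, 18, 232]);
translate([0, 325, 18]) cube([162, 18, 232]);
translate([0, 18, 18]) cube([18, 307, 232]);
translate([144, 18, 18]) cube([18, 307, 232]);
translate([-1134, 0, 0]) {
  cube([83, 18, 579]);
  translate([731, 0, 0]) cube([83, 18, 579]);
  translate([83, 0, 0]) cube([648, 18, 83]);
  translate([83, 0, 496]) cube([648, 18, 83]);
}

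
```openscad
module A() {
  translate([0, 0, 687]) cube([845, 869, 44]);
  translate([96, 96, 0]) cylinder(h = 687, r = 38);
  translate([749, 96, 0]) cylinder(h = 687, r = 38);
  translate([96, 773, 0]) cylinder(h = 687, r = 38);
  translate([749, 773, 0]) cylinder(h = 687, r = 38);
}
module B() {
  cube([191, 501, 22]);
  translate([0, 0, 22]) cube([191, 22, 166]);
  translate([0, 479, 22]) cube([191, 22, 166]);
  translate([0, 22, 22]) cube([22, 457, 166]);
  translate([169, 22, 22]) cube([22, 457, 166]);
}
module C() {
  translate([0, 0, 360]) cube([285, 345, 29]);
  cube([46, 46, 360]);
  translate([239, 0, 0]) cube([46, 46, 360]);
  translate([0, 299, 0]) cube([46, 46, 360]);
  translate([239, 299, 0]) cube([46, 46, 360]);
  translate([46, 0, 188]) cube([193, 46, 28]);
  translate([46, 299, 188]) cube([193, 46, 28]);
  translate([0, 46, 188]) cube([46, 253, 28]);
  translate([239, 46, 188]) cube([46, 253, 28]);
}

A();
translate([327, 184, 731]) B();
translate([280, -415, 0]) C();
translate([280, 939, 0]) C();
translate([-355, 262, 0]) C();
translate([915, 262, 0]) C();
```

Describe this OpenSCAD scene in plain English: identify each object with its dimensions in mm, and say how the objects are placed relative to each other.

A is a rectangular dining table. The top is 845×869×44 mm with its upper surface at z = 731 mm. It stands on four round legs of 76 mm diameter, each leg's bounding box inset 58 mm from the nearest pair of top edges, running from the floor to the underside of the top.

B is an open storage box with external size 191×501×188 mm and wall thickness 22 mm (the base is also 22 mm thick). The base covers the whole footprint; the four walls stand on the base, with the y-facing walls full-width and the x-facing walls fitting between their inner faces.

C is a four-legged stool. The seat is a 285×345×29 mm slab whose top surface is at z = 389 mm; four square legs, each 46×46 mm in cross-section, run from the floor (z = 0) to the underside of the seat, each flush with a corner of the seat. Four stretchers, 46 mm wide and 28 mm tall, connect adjacent legs with their undersides at z = 188 mm, each running between the inner faces of the legs it joins and aligned with the legs' outer faces on the other axis.

The open box is on top of the table, centred. Four stools sit around the table at the −y, +y, −x, +x sides.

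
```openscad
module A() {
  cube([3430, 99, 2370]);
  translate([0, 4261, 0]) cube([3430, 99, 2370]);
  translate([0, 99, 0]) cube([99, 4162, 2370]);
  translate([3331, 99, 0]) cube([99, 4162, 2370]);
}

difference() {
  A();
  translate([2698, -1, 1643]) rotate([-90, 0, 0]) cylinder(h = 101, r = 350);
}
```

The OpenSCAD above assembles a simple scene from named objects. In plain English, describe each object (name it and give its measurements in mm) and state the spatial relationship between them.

A is the wall frame of a small rectangular building: four walls, each 2370 mm tall and 99 mm thick, enclosing a footprint 3430 mm (x) by 4360 mm (y) outside-to-outside, with no floor or roof. The front and back walls (the −y and +y sides) span the full width; the two side walls fit between them.

The house frame has a circular hole of radius 350 mm through its front wall, centred at (x = 2698, z = 1643).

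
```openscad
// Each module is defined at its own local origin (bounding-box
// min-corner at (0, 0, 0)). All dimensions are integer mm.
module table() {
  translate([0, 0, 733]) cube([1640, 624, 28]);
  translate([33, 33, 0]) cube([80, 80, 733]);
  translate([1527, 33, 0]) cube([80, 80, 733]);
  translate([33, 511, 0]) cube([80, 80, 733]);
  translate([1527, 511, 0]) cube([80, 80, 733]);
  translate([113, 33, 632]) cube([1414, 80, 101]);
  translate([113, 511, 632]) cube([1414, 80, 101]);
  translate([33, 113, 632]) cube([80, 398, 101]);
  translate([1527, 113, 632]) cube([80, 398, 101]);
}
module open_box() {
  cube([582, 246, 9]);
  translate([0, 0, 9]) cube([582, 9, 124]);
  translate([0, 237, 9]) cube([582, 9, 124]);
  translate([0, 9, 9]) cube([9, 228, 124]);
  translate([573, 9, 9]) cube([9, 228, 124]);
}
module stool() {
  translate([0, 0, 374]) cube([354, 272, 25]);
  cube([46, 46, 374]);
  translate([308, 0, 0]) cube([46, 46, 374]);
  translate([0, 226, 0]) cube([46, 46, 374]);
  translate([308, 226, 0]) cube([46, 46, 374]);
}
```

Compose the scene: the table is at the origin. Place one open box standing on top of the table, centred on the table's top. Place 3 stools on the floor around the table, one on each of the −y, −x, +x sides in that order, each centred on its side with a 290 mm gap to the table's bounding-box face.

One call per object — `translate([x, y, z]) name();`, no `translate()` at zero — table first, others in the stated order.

table();
translate([529, 189, 761]) open_box();
translate([643, -562, 0]) stool();
translate([-644, 176, 0]) stool();
translate([1930, 176, 0]) stool();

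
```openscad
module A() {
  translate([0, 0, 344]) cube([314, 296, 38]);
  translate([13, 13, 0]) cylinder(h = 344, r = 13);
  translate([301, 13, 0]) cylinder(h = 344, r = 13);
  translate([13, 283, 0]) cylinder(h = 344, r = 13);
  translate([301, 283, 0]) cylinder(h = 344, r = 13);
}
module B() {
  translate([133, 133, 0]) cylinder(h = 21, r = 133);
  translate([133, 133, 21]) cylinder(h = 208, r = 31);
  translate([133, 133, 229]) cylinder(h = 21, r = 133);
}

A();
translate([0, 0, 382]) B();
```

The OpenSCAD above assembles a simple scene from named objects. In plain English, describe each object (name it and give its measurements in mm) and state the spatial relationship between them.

A is a four-legged stool. The seat is 314×296 mm, 38 mm thick, top at z = 382 mm. It stands on four round legs, each 26 mm in diameter, from z = 0 to the seat underside, each leg's axis is inset half a diameter from the nearest pair of seat edges (so the leg's bounding box is flush with the corner).

B is a spool: two coaxial disc flanges of radius 133 mm and thickness 21 mm, joined by a core cylinder of radius 31 mm and height 208 mm. The lower flange rests on z = 0 and the three cylinders share a vertical axis.

The spool is on top of the stool.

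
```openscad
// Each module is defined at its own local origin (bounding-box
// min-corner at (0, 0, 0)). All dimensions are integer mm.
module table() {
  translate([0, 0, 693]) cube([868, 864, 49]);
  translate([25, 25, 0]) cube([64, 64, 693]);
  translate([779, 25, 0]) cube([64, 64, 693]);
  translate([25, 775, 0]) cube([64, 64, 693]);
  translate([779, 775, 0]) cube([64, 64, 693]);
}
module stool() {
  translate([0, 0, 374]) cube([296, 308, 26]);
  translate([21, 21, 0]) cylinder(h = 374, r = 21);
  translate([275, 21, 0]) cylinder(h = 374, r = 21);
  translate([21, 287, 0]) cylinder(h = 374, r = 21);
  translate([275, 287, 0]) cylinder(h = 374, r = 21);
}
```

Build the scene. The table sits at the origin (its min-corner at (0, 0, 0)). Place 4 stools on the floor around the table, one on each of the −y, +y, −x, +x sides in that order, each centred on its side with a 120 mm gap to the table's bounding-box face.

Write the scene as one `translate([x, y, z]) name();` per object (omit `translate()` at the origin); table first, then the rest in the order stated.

table();
translate([286, -428, 0]) stool();
translate([286, 984, 0]) stool();
translate([-416, 278, 0]) stool();
translate([988, 278, 0]) stool();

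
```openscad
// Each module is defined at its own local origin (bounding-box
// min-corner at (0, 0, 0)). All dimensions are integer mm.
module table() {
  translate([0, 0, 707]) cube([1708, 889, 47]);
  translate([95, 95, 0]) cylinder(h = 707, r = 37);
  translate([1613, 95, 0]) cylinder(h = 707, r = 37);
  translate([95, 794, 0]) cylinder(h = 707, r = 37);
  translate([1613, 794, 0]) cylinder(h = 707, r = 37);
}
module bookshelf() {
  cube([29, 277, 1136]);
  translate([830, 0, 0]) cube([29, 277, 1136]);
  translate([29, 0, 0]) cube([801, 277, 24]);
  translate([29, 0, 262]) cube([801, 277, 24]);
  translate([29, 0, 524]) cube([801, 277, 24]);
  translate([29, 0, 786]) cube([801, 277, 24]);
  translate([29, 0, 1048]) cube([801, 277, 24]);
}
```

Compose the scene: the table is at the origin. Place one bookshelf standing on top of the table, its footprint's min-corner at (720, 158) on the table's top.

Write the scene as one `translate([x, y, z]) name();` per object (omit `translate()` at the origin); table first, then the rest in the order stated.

table();
translate([720, 158, 754]) bookshelf();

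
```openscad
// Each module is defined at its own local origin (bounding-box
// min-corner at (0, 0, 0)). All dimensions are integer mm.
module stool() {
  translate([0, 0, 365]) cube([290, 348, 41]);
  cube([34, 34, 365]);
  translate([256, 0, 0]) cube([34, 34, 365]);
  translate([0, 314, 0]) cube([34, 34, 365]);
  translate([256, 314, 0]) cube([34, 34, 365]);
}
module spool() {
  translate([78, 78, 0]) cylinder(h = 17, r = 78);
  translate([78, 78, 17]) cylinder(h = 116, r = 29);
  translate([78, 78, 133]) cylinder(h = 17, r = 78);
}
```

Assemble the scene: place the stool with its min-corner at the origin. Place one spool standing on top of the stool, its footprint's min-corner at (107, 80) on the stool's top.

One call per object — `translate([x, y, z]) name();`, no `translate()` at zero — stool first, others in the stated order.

stool();
translate([107, 80, 406]) spool();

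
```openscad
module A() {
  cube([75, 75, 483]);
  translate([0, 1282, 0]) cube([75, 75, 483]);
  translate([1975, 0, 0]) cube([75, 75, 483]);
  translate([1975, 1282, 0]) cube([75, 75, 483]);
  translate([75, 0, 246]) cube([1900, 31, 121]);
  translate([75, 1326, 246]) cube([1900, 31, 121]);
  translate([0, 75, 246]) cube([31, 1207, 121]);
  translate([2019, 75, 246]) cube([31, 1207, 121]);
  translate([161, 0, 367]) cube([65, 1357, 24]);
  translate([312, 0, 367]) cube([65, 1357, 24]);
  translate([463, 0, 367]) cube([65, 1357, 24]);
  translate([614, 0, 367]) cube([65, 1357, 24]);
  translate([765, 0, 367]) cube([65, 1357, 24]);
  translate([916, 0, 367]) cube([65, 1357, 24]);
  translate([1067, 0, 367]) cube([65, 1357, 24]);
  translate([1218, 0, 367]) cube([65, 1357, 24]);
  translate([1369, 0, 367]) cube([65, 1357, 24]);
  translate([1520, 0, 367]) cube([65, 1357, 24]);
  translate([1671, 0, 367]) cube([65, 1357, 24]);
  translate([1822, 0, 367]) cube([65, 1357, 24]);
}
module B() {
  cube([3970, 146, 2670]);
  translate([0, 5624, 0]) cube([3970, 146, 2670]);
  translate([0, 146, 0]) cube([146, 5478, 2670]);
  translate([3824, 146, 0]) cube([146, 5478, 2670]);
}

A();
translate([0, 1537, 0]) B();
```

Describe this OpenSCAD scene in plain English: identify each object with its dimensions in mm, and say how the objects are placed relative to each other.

A is a bed frame 2050 mm long (x) by 1357 mm wide (y). Four 75×75 mm corner posts, 483 mm tall, at the corners of the footprint. Four rails of 31 mm thickness and 121 mm height run between adjacent posts with their undersides at z = 246 mm, their outer faces flush with the outside of the frame (the two x-running rails run between the posts' inner faces; the two y-running rails run between the posts' inner faces). 12 slats, each 65 mm wide (x) and 24 mm thick, lie across the top of the two x-running rails, running the full 1357 mm width of the frame in y; the slats are evenly spaced along x between the inner faces of the end posts with equal gaps (rounded down to the nearest mm) at the −x end and between each pair — any rounding remainder accumulates at the +x end.

B is a box-shaped house frame (walls only): outside footprint 3970×5770 mm, wall height 2670 mm, wall thickness 146 mm. The two y-facing walls run the full x-width; the two x-facing walls fit between the inner faces of the y-facing walls.

The house frame is on the floor beside the bed frame on its +y side.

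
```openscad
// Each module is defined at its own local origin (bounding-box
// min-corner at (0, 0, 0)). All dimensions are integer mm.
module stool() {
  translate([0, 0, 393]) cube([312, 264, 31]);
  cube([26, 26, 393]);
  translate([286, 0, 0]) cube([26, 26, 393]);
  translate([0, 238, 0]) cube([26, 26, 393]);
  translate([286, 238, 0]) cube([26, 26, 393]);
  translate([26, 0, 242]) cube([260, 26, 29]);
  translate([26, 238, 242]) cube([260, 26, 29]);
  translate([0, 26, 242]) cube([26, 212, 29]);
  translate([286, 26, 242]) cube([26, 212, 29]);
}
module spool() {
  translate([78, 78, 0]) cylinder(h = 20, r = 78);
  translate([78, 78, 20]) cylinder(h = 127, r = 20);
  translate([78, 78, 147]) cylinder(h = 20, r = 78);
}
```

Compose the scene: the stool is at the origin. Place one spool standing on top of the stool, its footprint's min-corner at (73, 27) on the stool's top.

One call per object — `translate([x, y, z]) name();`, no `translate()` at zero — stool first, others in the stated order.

stool();
translate([73, 27, 424]) spool();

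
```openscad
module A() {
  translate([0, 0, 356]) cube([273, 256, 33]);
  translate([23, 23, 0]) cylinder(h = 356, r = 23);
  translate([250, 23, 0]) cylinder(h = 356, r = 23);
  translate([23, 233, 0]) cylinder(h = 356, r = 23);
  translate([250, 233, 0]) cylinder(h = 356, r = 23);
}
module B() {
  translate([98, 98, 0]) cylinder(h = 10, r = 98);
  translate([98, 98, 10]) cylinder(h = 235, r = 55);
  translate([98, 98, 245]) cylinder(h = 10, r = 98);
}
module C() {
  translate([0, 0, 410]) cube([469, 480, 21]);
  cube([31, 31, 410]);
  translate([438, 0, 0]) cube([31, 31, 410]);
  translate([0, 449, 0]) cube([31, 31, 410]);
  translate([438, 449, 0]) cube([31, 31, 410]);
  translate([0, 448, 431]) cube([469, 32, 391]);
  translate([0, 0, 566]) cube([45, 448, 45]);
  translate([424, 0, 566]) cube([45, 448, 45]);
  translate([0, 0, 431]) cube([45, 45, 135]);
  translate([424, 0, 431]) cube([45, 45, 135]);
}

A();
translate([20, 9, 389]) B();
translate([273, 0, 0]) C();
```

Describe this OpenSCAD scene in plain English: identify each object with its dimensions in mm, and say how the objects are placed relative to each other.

A is a four-legged stool. The seat is a 273×256×33 mm slab whose top surface is at z = 389 mm; four round legs, each 46 mm in diameter, run from the floor (z = 0) to the underside of the seat, each leg's axis is inset half a diameter from the nearest pair of seat edges (so the leg's bounding box is flush with the corner).

B is a spool: two coaxial disc flanges of radius 98 mm and thickness 10 mm, joined by a core cylinder of radius 55 mm and height 235 mm. The lower flange rests on z = 0 and the three cylinders share a vertical axis.

C is a chair. The seat is a 469×480×21 mm slab with its top at z = 431 mm, on four 31×31 mm corner legs (flush with the seat edges, standing on z = 0). A flat backrest 32 mm thick, 391 mm tall, spans the full seat width and rises from the seat top along its +y edge, rear face flush with the rear of the seat. Two armrests of 45×45 mm section run along each side from the seat's front edge to the front of the backrest, top faces 180 mm above the seat top and outer faces flush with the seat's x-edges; a 45×45 mm post under the front of each armrest stands on the seat at the front corner.

The spool is on top of the stool. The chair is against the stool's +x side, with their −y faces flush.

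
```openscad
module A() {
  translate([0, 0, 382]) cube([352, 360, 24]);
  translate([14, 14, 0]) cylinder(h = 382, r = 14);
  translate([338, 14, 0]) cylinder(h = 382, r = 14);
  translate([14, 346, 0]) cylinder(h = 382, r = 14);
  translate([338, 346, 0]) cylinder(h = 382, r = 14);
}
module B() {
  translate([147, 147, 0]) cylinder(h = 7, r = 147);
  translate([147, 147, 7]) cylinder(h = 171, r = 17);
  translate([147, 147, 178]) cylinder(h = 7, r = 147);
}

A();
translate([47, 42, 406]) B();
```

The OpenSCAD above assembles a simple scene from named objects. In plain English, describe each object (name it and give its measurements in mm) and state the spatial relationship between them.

A is a four-legged stool. The seat is a 352×360×24 mm slab whose top surface is at z = 406 mm; four round legs, each 28 mm in diameter, run from the floor (z = 0) to the underside of the seat, each leg's axis is inset half a diameter from the nearest pair of seat edges (so the leg's bounding box is flush with the corner).

B is a spool: two coaxial disc flanges of radius 147 mm and thickness 7 mm, joined by a core cylinder of radius 17 mm and height 171 mm. The lower flange rests on z = 0 and the three cylinders share a vertical axis.

The spool is on top of the stool.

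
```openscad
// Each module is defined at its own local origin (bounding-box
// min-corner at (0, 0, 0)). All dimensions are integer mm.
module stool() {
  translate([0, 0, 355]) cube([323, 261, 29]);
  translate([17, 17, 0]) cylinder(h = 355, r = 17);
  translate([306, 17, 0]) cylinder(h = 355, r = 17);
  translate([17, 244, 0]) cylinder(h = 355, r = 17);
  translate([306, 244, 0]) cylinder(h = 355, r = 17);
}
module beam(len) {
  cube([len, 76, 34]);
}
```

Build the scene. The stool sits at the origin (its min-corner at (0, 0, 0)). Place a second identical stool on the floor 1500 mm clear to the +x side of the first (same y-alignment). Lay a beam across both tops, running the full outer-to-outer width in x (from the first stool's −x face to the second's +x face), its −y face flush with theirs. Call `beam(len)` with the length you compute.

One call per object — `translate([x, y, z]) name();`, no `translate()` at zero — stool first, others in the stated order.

stool();
translate([1823, 0, 0]) stool();
translate([0, 0, 384]) beam(2146);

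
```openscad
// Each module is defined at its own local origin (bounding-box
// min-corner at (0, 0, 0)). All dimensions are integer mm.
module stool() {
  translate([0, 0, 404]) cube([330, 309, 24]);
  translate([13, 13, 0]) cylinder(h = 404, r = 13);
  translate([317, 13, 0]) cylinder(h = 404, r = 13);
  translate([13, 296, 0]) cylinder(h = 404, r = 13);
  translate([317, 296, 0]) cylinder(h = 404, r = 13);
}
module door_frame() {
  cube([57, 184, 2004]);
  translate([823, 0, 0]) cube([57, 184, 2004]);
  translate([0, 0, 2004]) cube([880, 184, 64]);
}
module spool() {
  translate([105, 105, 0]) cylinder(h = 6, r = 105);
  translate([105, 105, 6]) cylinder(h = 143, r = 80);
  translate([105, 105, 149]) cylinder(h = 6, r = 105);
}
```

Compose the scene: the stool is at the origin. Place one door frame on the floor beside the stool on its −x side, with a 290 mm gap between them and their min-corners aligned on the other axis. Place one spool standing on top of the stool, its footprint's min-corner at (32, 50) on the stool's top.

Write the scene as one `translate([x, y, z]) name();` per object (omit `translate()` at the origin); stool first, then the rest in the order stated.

stool();
translate([-1170, 0, 0]) door_frame();
translate([32, 50, 428]) spool();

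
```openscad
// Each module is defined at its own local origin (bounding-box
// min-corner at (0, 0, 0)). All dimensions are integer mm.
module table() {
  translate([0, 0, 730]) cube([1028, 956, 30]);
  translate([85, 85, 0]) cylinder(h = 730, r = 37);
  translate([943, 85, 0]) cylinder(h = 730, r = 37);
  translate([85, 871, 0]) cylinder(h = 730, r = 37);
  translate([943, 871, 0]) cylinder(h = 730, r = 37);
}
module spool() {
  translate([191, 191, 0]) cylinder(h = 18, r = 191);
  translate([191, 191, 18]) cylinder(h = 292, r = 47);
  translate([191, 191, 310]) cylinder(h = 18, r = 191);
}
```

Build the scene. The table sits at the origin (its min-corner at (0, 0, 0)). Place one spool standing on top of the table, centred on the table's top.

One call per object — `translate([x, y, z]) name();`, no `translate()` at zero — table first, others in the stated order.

table();
translate([323, 287, 760]) spool();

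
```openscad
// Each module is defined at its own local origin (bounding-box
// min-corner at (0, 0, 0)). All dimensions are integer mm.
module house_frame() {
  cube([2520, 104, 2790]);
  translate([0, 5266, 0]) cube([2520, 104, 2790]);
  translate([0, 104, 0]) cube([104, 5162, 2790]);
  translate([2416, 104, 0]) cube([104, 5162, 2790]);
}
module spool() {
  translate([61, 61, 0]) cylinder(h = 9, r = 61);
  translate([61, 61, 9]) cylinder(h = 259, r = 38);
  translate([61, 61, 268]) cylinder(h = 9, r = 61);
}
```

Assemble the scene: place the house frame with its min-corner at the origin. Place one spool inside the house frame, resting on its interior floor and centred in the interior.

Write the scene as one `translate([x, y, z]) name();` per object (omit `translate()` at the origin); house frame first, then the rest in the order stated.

house_frame();
translate([1199, 2624, 0]) spool();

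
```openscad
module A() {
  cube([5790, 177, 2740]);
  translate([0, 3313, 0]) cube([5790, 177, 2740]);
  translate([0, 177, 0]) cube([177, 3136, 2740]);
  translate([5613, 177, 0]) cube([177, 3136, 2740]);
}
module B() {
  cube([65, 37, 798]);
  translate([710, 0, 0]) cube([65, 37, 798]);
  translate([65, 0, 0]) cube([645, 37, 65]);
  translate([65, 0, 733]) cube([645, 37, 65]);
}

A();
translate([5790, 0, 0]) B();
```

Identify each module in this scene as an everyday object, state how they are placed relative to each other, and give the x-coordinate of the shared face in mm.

The house frame's +x face and the picture frame's −x face are both at x = 5790 mm.

A is a house frame. B is a picture frame. The picture frame is against the house frame's +x side, with their −y faces flush. The x-coordinate of the shared face is 5790 mm.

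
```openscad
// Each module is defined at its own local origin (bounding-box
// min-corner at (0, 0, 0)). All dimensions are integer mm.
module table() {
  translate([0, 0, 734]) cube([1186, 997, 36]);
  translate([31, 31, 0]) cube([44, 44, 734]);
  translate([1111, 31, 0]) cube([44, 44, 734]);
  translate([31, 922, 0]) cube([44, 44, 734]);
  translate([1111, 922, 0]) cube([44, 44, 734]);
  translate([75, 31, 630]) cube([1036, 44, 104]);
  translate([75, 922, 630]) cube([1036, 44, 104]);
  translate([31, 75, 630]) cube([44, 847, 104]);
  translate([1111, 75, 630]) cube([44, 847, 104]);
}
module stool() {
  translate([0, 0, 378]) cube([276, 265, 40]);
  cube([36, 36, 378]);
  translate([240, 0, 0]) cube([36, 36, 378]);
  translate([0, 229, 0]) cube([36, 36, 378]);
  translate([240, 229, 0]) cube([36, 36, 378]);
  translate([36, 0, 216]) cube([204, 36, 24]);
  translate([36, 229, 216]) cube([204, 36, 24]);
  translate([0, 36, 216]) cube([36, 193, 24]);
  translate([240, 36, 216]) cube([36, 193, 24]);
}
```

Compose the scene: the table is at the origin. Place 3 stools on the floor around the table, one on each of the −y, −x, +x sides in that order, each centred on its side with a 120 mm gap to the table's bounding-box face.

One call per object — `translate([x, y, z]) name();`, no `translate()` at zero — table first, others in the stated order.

table();
translate([455, -385, 0]) stool();
translate([-396, 366, 0]) stool();
translate([1306, 366, 0]) stool();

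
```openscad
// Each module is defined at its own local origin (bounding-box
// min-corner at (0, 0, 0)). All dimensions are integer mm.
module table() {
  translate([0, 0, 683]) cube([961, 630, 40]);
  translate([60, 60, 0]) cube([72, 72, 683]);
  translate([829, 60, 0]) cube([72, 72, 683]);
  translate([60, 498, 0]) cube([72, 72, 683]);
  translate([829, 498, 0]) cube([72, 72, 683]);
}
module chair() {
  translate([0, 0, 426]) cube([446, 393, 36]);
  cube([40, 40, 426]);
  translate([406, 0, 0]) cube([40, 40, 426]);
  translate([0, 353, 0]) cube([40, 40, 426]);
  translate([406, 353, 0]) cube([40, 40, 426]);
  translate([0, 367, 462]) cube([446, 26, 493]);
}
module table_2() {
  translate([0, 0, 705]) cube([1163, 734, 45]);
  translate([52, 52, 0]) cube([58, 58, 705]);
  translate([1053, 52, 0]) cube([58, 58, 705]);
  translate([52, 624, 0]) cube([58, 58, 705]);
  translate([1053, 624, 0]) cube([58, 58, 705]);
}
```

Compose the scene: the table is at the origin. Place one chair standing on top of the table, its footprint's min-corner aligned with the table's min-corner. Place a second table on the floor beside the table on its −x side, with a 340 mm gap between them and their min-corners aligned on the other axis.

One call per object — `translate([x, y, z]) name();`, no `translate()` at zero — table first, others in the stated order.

table();
translate([0, 0, 723]) chair();
translate([-1503, 0, 0]) table_2();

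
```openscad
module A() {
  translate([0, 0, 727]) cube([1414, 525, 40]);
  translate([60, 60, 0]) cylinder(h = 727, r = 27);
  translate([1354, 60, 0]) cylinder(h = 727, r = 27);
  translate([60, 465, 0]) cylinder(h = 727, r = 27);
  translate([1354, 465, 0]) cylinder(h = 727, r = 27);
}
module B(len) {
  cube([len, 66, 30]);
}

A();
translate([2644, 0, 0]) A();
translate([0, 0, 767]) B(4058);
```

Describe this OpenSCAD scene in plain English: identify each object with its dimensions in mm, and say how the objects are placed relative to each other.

A is a table with a 1414×525 mm rectangular top, 40 mm thick, top surface at z = 767 mm, supported by four round legs of 54 mm diameter, each leg's bounding box inset 33 mm from the nearest pair of top edges, running from the floor.

B is a rectangular beam 4058 mm long (x), 66 mm deep (y), 30 mm thick (z).

The beam spans the tops of two tables placed 1230 mm apart, resting at z = 767 mm.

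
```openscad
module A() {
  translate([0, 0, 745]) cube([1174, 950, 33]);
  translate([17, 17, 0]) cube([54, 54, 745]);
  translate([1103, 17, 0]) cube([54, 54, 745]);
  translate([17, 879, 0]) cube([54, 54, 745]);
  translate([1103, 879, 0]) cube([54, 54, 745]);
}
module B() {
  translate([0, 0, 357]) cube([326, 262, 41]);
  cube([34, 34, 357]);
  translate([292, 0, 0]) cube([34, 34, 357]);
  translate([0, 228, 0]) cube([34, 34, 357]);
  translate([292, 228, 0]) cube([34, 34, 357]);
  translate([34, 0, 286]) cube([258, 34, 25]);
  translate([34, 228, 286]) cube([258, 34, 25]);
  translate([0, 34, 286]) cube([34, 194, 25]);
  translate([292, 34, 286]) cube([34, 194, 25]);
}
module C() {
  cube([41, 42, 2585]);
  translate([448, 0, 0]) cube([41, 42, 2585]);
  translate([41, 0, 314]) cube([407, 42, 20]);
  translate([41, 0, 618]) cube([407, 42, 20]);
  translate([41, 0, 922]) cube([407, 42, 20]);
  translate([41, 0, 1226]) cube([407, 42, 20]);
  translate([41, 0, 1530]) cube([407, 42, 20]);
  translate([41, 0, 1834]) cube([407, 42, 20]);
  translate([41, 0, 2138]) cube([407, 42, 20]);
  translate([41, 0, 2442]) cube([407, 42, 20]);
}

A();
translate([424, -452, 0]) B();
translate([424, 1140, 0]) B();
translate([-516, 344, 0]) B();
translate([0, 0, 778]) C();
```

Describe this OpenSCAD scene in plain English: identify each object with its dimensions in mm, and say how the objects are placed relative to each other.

A is a table with a 1174×950 mm rectangular top, 33 mm thick, top surface at z = 778 mm, supported by four 54×54 mm square legs, each inset 17 mm from the nearest pair of top edges, running from the floor.

B is a simple wooden stool: a rectangular seat 326 mm (x) by 262 mm (y), 41 mm thick, top face at z = 398 mm, on four square legs, each 34×34 mm in cross-section. The legs rest on z = 0, each flush with a corner of the seat. Four stretchers, 34 mm wide and 25 mm tall, connect adjacent legs with their undersides at z = 286 mm, each running between the inner faces of the legs it joins and aligned with the legs' outer faces on the other axis.

C is a straight ladder. Two 41×42 mm vertical rails, 2585 mm tall, stand 489 mm apart (outside-to-outside) with their front faces coplanar on the −y side. 8 rungs, each 42 mm deep and 20 mm tall, span between the inner faces of the rails, front faces flush with the rails. The lowest rung's underside is at z = 314 mm and rungs are spaced 304 mm apart (underside to underside).

Three stools sit around the table at the −y, +y, −x sides. The ladder is on top of the table.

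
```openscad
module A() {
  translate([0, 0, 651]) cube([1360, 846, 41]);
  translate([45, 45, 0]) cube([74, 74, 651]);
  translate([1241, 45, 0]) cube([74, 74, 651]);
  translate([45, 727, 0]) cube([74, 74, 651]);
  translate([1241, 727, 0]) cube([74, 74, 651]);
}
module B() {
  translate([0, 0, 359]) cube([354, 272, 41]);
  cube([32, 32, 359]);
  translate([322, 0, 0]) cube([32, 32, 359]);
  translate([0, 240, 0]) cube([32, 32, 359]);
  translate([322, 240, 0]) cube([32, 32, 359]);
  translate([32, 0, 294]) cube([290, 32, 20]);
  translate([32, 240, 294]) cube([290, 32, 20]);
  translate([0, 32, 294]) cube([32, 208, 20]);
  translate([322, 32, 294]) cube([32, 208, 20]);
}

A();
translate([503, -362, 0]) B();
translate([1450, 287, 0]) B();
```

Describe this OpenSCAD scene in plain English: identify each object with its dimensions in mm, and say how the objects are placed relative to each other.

A is a table: top 1360 mm (x) × 846 mm (y), 41 mm thick, upper face at z = 692 mm, on four 74×74 mm square legs, each inset 45 mm from the nearest pair of top edges, running from z = 0 to the bottom of the top.

B is a four-legged stool. The seat is 354×272 mm, 41 mm thick, top at z = 400 mm. It stands on four square legs, each 32×32 mm in cross-section, from z = 0 to the seat underside, each flush with a corner of the seat. Four stretchers, 32 mm wide and 20 mm tall, connect adjacent legs with their undersides at z = 294 mm, each running between the inner faces of the legs it joins and aligned with the legs' outer faces on the other axis.

Two stools sit around the table at the −y, +x sides.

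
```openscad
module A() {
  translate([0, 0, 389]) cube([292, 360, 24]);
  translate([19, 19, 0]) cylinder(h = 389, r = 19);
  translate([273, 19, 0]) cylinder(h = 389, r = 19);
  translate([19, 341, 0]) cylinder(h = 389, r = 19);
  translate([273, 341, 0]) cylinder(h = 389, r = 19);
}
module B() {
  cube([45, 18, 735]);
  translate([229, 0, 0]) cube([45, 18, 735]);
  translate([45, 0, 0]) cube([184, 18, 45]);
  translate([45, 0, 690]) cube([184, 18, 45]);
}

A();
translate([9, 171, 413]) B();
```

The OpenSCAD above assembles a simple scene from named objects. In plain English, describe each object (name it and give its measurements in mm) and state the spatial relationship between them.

A is a four-legged stool. The seat is a 292×360×24 mm slab whose top surface is at z = 413 mm; four round legs, each 38 mm in diameter, run from the floor (z = 0) to the underside of the seat, each leg's axis is inset half a diameter from the nearest pair of seat edges (so the leg's bounding box is flush with the corner).

B is a picture frame with a 184×645 mm rectangular opening (x by z) and a uniform 45 mm border on every side. Frame depth is 18 mm along y. It is built from two vertical stiles running the full outside height and two horizontal rails spanning the gap between the stiles.

The picture frame is on top of the stool, centred.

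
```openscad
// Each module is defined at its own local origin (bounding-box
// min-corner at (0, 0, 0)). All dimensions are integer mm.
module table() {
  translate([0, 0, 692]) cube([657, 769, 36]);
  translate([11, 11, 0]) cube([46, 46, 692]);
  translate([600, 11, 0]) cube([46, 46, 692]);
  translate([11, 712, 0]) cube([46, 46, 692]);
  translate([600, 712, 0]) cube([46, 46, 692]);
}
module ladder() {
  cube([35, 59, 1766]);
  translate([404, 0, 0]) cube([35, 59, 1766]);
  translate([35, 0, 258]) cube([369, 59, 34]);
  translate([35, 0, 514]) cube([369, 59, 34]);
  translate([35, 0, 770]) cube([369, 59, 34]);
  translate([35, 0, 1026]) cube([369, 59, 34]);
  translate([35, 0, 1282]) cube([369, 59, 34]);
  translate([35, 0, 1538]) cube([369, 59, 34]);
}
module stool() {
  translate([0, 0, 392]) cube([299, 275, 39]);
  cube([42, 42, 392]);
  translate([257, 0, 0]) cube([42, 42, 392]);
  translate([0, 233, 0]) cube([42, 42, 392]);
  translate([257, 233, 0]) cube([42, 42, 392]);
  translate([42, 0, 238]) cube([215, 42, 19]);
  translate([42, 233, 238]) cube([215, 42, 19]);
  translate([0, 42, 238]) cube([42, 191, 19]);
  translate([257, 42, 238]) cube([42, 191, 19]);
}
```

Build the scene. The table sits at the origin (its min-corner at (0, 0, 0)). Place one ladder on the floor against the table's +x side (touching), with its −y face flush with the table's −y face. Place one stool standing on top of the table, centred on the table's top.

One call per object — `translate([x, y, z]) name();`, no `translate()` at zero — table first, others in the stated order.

table();
translate([657, 0, 0]) ladder();
translate([179, 247, 728]) stool();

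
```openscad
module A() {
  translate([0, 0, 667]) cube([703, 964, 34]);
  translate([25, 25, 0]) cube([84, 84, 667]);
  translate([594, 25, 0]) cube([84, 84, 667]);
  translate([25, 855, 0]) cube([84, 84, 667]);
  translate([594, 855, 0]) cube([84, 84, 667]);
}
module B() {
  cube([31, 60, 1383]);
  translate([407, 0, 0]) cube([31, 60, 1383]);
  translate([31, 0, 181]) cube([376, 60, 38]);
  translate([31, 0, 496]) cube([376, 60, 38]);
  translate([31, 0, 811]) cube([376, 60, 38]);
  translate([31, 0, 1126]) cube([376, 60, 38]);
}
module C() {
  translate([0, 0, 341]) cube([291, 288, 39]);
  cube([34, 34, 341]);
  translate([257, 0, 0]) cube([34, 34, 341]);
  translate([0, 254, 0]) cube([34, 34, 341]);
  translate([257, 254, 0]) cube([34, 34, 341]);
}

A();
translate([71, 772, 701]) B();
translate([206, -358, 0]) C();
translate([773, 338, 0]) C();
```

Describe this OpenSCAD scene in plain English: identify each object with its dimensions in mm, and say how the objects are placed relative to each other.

A is a table: top 703 mm (x) × 964 mm (y), 34 mm thick, upper face at z = 701 mm, on four 84×84 mm square legs, each inset 25 mm from the nearest pair of top edges, running from z = 0 to the bottom of the top.

B is a straight ladder. Two 31×60 mm vertical rails, 1383 mm tall, stand 438 mm apart (outside-to-outside) with their front faces coplanar on the −y side. 4 rungs, each 60 mm deep and 38 mm tall, span between the inner faces of the rails, front faces flush with the rails. The lowest rung's underside is at z = 181 mm and rungs are spaced 315 mm apart (underside to underside).

C is a four-legged stool. The seat is a 291×288×39 mm slab whose top surface is at z = 380 mm; four square legs, each 34×34 mm in cross-section, run from the floor (z = 0) to the underside of the seat, each flush with a corner of the seat.

The ladder is on top of the table. Two stools sit around the table at the −y, +x sides.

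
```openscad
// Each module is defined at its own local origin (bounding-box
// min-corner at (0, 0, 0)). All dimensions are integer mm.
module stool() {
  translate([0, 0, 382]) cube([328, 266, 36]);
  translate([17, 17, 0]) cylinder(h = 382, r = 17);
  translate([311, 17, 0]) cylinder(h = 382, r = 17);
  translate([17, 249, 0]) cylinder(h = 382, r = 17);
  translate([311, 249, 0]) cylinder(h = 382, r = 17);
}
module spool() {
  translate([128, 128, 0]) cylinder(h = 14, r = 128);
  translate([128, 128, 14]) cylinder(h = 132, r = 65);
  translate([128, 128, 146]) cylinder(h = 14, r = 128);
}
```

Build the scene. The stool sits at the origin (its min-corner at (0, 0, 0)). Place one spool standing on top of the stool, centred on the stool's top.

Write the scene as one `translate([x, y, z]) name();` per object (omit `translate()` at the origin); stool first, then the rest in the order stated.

stool();
translate([36, 5, 418]) spool();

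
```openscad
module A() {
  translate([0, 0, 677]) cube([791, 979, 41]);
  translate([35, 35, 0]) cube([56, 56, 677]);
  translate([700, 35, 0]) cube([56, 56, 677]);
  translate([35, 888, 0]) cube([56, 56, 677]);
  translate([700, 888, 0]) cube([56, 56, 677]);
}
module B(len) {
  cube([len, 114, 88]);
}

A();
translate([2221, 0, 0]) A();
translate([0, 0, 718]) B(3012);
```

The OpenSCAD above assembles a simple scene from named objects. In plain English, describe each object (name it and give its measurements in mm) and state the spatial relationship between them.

A is a table with a 791×979 mm rectangular top, 41 mm thick, top surface at z = 718 mm, supported by four 56×56 mm square legs, each inset 35 mm from the nearest pair of top edges, running from the floor.

B is a rectangular beam 3012 mm long (x), 114 mm deep (y), 88 mm thick (z).

The beam spans the tops of two tables placed 1430 mm apart, resting at z = 718 mm.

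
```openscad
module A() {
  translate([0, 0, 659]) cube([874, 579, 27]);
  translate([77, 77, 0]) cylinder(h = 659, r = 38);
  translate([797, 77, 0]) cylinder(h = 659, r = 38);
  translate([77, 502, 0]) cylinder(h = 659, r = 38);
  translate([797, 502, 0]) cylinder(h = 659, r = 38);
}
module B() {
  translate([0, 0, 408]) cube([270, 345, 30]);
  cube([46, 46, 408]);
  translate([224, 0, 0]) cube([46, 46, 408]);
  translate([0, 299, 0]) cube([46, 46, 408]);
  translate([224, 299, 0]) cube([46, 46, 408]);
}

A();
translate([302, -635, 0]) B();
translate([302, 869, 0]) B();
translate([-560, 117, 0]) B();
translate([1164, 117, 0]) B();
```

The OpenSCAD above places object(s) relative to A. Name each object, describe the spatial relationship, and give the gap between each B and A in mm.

Each stool's nearest face is 290 mm from the table's bounding box.

A is a table. B is a stool. Four stools sit around the table at the −y, +y, −x, +x sides. The gap between each stool and the table is 290 mm.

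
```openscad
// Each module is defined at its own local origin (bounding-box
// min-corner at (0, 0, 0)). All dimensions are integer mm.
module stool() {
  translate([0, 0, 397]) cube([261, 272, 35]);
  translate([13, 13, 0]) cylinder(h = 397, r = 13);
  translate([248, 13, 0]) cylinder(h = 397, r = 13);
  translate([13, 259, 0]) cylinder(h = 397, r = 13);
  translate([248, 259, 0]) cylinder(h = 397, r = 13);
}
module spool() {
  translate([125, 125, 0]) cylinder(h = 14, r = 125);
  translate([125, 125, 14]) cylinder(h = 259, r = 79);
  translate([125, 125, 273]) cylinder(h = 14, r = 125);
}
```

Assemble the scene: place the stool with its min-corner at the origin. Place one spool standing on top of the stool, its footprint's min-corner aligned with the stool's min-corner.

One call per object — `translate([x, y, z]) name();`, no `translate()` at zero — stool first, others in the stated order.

stool();
translate([0, 0, 432]) spool();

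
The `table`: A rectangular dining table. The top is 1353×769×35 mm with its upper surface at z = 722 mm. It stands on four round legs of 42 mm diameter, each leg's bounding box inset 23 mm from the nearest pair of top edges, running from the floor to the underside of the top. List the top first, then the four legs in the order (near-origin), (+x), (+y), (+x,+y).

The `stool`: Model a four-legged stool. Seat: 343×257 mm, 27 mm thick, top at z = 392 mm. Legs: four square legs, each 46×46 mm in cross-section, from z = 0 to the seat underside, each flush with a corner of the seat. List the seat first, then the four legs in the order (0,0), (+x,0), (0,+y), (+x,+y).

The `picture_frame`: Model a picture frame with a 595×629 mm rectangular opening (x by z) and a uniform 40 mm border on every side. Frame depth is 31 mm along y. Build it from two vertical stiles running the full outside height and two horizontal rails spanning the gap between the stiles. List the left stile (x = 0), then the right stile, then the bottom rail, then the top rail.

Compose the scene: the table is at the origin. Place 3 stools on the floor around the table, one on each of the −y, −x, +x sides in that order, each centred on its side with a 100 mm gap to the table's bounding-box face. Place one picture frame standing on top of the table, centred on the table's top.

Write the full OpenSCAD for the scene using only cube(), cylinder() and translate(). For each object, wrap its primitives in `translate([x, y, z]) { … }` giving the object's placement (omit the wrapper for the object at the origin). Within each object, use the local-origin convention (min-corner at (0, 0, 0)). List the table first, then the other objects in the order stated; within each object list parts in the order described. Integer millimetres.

translate([0, 0, 687]) cube([1353, 769, 35]);
translate([44, 44, 0]) cylinder(h = 687, r = 21);
translate([1309, 44, 0]) cylinder(h = 687, r = 21);
translate([44, 725, 0]) cylinder(h = 687, r = 21);
translate([1309, 725, 0]) cylinder(h = 687, r = 21);
translate([505, -357, 0]) {
  translate([0, 0, 365]) cube([343, 257, 27]);
  cube([46, 46, 365]);
  translate([297, 0, 0]) cube([46, 46, 365]);
  translate([0, 211, 0]) cube([46, 46, 365]);
  translate([297, 211, 0]) cube([46, 46, 365]);
}
translate([-443, 256, 0]) {
  translate([0, 0, 365]) cube([343, 257, 27]);
  cube([46, 46, 365]);
  translate([297, 0, 0]) cube([46, 46, 365]);
  translate([0, 211, 0]) cube([46, 46, 365]);
  translate([297, 211, 0]) cube([46, 46, 365]);
}
translate([1453, 256, 0]) {
  translate([0, 0, 365]) cube([343, 257, 27]);
  cube([46, 46, 365]);
  translate([297, 0, 0]) cube([46, 46, 365]);
  translate([0, 211, 0]) cube([46, 46, 365]);
  translate([297, 211, 0]) cube([46, 46, 365]);
}
translate([339, 369, 722]) {
  cube([40, 31, 709]);
  translate([635, 0, 0]) cube([40, 31, 709]);
  translate([40, 0, 0]) cube([595, 31, 40]);
  translate([40, 0, 669]) cube([595, 31, 40]);
}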